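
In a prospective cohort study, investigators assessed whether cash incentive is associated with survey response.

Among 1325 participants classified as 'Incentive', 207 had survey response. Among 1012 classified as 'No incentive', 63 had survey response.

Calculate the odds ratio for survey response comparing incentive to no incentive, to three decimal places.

2.789

From the description: a = 207, b = 1118, c = 63, d = 949.
OR = (a·d)/(b·c) = (207 × 949) / (1118 × 63) = 196443 / 70434 = 2.78904
The odds of survey response are about 2.79 times as high in the incentive group.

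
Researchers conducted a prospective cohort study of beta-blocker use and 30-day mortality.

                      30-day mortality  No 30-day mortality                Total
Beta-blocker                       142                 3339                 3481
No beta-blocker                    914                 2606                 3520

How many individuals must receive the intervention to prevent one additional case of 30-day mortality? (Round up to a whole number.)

5

Risk in treated group = 142/3481 = 0.04079; risk in control = 914/3520 = 0.25966.
Absolute risk reduction = 0.25966 − 0.04079 = 0.21887
NNT = 1 / ARR = 1 / 0.21887 = 4.569 → round up → 5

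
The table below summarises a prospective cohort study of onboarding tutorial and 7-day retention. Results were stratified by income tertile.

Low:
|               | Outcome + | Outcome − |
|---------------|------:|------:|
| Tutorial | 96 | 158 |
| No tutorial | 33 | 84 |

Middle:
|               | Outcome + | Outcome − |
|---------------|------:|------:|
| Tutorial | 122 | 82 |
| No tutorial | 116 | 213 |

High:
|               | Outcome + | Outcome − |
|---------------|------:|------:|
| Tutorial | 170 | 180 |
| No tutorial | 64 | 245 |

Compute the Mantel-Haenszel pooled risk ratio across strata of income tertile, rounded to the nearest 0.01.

RR_MH = Σ(aᵢ·n₀ᵢ/nᵢ) / Σ(cᵢ·n₁ᵢ/nᵢ), with n₁ᵢ = aᵢ+bᵢ (exposed), n₀ᵢ = cᵢ+dᵢ (unexposed), nᵢ = n₁ᵢ+n₀ᵢ.
Stratum 1 (Low): n₁ = 254, n₀ = 117, n = 371; a·n₀/n = 96·117/371 = 30.2749; c·n₁/n = 33·254/371 = 22.5930
Stratum 2 (Middle): n₁ = 204, n₀ = 329, n = 533; a·n₀/n = 122·329/533 = 75.3058; c·n₁/n = 116·204/533 = 44.3977
Stratum 3 (High): n₁ = 350, n₀ = 309, n = 659; a·n₀/n = 170·309/659 = 79.7117; c·n₁/n = 64·350/659 = 33.9909
RR_MH = (30.2749 + 75.3058 + 79.7117) / (22.5930 + 44.3977 + 33.9909) = 185.2924 / 100.9816 = 1.83491

1.83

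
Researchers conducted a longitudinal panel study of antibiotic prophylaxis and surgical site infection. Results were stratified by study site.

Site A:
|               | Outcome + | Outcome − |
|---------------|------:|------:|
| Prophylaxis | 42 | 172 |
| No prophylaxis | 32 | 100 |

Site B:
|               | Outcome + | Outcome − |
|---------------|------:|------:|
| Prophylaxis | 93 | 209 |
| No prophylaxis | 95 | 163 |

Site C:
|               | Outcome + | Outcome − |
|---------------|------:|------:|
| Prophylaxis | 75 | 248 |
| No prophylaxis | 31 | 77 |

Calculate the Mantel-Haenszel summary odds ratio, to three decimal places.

OR_MH = Σ(aᵢdᵢ/nᵢ) / Σ(bᵢcᵢ/nᵢ), where nᵢ is the stratum total.
Stratum 1 (Site A): n = 346; a·d/n = 42·100/346 = 12.1387; b·c/n = 172·32/346 = 15.9075
Stratum 2 (Site B): n = 560; a·d/n = 93·163/560 = 27.0696; b·c/n = 209·95/560 = 35.4554
Stratum 3 (Site C): n = 431; a·d/n = 75·77/431 = 13.3991; b·c/n = 248·31/431 = 17.8376
OR_MH = (12.1387 + 27.0696 + 13.3991) / (15.9075 + 35.4554 + 17.8376) = 52.6074 / 69.2005 = 0.76022

0.760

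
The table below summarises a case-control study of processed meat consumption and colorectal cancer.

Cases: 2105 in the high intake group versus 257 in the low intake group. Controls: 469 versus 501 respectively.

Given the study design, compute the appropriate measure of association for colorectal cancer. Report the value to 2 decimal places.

8.75

From the description: a = 2105, b = 469, c = 257, d = 501.
This is a case-control study: participants were sampled on outcome status, so risks in the source population cannot be estimated directly — relative risk is not valid here. The odds ratio is the appropriate measure.
OR = (a·d)/(b·c) = (2105 × 501) / (469 × 257) = 1054605 / 120533 = 8.74951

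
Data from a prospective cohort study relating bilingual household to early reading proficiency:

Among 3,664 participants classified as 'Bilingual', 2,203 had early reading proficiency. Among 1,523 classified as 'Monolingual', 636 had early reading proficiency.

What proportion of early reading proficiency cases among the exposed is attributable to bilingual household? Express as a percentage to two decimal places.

30.55

From the description: a = 2203, b = 1461, c = 636, d = 887.
Risk in exposed = 2203/3664 = 0.60126; risk in unexposed = 636/1523 = 0.41760.
RR = 0.60126/0.41760 = 1.43980
AR% = (RR − 1)/RR × 100 = (1.43980 − 1)/1.43980 × 100 = 30.5459%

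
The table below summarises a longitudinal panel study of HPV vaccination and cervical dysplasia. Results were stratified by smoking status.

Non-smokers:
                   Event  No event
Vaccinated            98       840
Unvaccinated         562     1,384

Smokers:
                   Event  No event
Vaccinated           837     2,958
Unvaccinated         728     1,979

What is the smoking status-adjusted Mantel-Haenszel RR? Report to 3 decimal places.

RR_MH = Σ(aᵢ·n₀ᵢ/nᵢ) / Σ(cᵢ·n₁ᵢ/nᵢ), with n₁ᵢ = aᵢ+bᵢ (exposed), n₀ᵢ = cᵢ+dᵢ (unexposed), nᵢ = n₁ᵢ+n₀ᵢ.
Stratum 1 (Non-smokers): n₁ = 938, n₀ = 1946, n = 2884; a·n₀/n = 98·1946/2884 = 66.1262; c·n₁/n = 562·938/2884 = 182.7864
Stratum 2 (Smokers): n₁ = 3795, n₀ = 2707, n = 6502; a·n₀/n = 837·2707/6502 = 348.4711; c·n₁/n = 728·3795/6502 = 424.9093
RR_MH = (66.1262 + 348.4711) / (182.7864 + 424.9093) = 414.5973 / 607.6957 = 0.68224

0.682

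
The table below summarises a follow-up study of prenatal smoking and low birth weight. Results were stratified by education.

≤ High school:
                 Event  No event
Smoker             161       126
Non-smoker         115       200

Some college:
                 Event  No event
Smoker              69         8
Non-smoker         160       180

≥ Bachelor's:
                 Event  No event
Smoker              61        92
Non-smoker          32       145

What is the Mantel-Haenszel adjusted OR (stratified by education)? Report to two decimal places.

OR_MH = Σ(aᵢdᵢ/nᵢ) / Σ(bᵢcᵢ/nᵢ), where nᵢ is the stratum total.
Stratum 1 (≤ High school): n = 602; a·d/n = 161·200/602 = 53.4884; b·c/n = 126·115/602 = 24.0698
Stratum 2 (Some college): n = 417; a·d/n = 69·180/417 = 29.7842; b·c/n = 8·160/417 = 3.0695
Stratum 3 (≥ Bachelor's): n = 330; a·d/n = 61·145/330 = 26.8030; b·c/n = 92·32/330 = 8.9212
OR_MH = (53.4884 + 29.7842 + 26.8030) / (24.0698 + 3.0695 + 8.9212) = 110.0756 / 36.0605 = 3.05252

3.05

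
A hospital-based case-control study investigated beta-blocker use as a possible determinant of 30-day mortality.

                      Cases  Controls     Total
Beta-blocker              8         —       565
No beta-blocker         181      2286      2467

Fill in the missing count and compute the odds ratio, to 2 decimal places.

0.18

The missing cell is in the exposed row: 565 − 8 = 557.
So a = 8, b = 557, c = 181, d = 2286.
OR = (a·d)/(b·c) = (8 × 2286) / (557 × 181) = 18288 / 100817 = 0.18140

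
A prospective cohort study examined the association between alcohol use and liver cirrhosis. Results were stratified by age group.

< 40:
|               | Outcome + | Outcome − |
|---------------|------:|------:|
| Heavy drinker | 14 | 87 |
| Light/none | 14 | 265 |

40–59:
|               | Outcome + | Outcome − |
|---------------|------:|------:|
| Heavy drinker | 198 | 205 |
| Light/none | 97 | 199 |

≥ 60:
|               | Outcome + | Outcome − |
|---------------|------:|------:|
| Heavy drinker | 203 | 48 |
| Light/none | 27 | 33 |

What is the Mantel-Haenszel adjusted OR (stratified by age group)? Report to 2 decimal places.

OR_MH = Σ(aᵢdᵢ/nᵢ) / Σ(bᵢcᵢ/nᵢ), where nᵢ is the stratum total.
Stratum 1 (< 40): n = 380; a·d/n = 14·265/380 = 9.7632; b·c/n = 87·14/380 = 3.2053
Stratum 2 (40–59): n = 699; a·d/n = 198·199/699 = 56.3691; b·c/n = 205·97/699 = 28.4478
Stratum 3 (≥ 60): n = 311; a·d/n = 203·33/311 = 21.5402; b·c/n = 48·27/311 = 4.1672
OR_MH = (9.7632 + 56.3691 + 21.5402) / (3.2053 + 28.4478 + 4.1672) = 87.6724 / 35.8202 = 2.44757

2.45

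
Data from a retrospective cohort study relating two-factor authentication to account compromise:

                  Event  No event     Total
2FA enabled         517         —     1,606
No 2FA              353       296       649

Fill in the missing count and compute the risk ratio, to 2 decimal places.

0.59

The missing cell is in the exposed row: 1606 − 517 = 1089.
So a = 517, b = 1089, c = 353, d = 296.
RR = [a/(a+b)] / [c/(c+d)] = (517/1606) / (353/649) = 0.32192/0.54391 = 0.59185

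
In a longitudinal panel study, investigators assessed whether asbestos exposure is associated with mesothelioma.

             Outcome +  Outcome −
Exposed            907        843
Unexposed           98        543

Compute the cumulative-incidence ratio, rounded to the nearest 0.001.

Cells: a = 907, b = 843, c = 98, d = 543.
Risk in exposed = 907/1750 = 0.51829; risk in unexposed = 98/641 = 0.15289.
RR = 0.51829 / 0.15289 = 3.39001
The risk among the exposed is 3.39 times that among the unexposed.

3.390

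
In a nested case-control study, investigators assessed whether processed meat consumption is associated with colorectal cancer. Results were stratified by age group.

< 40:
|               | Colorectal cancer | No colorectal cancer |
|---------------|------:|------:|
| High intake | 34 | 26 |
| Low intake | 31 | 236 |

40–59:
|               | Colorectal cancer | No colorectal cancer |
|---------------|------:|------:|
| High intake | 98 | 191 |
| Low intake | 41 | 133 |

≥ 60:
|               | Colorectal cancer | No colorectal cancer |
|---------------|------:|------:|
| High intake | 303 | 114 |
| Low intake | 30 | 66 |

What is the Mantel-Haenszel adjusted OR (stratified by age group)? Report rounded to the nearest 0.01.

OR_MH = Σ(aᵢdᵢ/nᵢ) / Σ(bᵢcᵢ/nᵢ), where nᵢ is the stratum total.
Stratum 1 (< 40): n = 327; a·d/n = 34·236/327 = 24.5382; b·c/n = 26·31/327 = 2.4648
Stratum 2 (40–59): n = 463; a·d/n = 98·133/463 = 28.1512; b·c/n = 191·41/463 = 16.9136
Stratum 3 (≥ 60): n = 513; a·d/n = 303·66/513 = 38.9825; b·c/n = 114·30/513 = 6.6667
OR_MH = (24.5382 + 28.1512 + 38.9825) / (2.4648 + 16.9136 + 6.6667) = 91.6719 / 26.0451 = 3.51974

3.52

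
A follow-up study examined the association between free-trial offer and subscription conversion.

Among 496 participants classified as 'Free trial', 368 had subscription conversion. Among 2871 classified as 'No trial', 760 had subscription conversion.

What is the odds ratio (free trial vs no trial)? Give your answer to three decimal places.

7.986

From the description: a = 368, b = 128, c = 760, d = 2111.
OR = (a·d)/(b·c) = (368 × 2111) / (128 × 760) = 776848 / 97280 = 7.98569
The odds of subscription conversion are about 7.99 times as high in the free trial group.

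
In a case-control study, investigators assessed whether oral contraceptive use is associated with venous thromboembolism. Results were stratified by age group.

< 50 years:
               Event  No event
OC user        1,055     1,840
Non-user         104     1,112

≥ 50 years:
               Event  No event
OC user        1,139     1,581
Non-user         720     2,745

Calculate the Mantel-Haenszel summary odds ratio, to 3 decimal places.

3.430

OR_MH = Σ(aᵢdᵢ/nᵢ) / Σ(bᵢcᵢ/nᵢ), where nᵢ is the stratum total.
Stratum 1 (< 50 years): n = 4111; a·d/n = 1055·1112/4111 = 285.3710; b·c/n = 1840·104/4111 = 46.5483
Stratum 2 (≥ 50 years): n = 6185; a·d/n = 1139·2745/6185 = 505.5061; b·c/n = 1581·720/6185 = 184.0453
OR_MH = (285.3710 + 505.5061) / (46.5483 + 184.0453) = 790.8770 / 230.5936 = 3.42974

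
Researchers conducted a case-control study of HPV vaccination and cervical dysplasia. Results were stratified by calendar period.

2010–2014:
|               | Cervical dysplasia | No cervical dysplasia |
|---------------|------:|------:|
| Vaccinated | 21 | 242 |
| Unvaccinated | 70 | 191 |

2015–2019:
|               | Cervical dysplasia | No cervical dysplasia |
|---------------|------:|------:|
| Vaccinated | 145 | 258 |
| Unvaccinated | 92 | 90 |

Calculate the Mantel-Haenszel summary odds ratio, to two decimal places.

OR_MH = Σ(aᵢdᵢ/nᵢ) / Σ(bᵢcᵢ/nᵢ), where nᵢ is the stratum total.
Stratum 1 (2010–2014): n = 524; a·d/n = 21·191/524 = 7.6546; b·c/n = 242·70/524 = 32.3282
Stratum 2 (2015–2019): n = 585; a·d/n = 145·90/585 = 22.3077; b·c/n = 258·92/585 = 40.5744
OR_MH = (7.6546 + 22.3077) / (32.3282 + 40.5744) = 29.9623 / 72.9026 = 0.41099

0.41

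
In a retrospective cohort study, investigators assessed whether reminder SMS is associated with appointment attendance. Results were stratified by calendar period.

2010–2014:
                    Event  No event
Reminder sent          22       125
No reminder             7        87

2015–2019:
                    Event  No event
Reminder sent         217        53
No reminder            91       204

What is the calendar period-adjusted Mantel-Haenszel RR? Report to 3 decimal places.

RR_MH = Σ(aᵢ·n₀ᵢ/nᵢ) / Σ(cᵢ·n₁ᵢ/nᵢ), with n₁ᵢ = aᵢ+bᵢ (exposed), n₀ᵢ = cᵢ+dᵢ (unexposed), nᵢ = n₁ᵢ+n₀ᵢ.
Stratum 1 (2010–2014): n₁ = 147, n₀ = 94, n = 241; a·n₀/n = 22·94/241 = 8.5809; c·n₁/n = 7·147/241 = 4.2697
Stratum 2 (2015–2019): n₁ = 270, n₀ = 295, n = 565; a·n₀/n = 217·295/565 = 113.3009; c·n₁/n = 91·270/565 = 43.4867
RR_MH = (8.5809 + 113.3009) / (4.2697 + 43.4867) = 121.8818 / 47.7564 = 2.55215

2.552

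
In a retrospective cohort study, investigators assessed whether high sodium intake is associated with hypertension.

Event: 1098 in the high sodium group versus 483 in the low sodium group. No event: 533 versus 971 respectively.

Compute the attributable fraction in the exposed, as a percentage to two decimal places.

From the description: a = 1098, b = 533, c = 483, d = 971.
Risk in exposed = 1098/1631 = 0.67321; risk in unexposed = 483/1454 = 0.33219.
RR = 0.67321/0.33219 = 2.02659
AR% = (RR − 1)/RR × 100 = (2.02659 − 1)/2.02659 × 100 = 50.6560%

50.66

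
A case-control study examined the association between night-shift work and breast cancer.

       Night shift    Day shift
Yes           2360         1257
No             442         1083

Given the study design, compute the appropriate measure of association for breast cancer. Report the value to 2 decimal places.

Reading the table with exposure as columns: a = 2360 (Night shift, case), b = 442 (Night shift, non-case), c = 1257 (Day shift, case), d = 1083.
This is a case-control study: participants were sampled on outcome status, so risks in the source population cannot be estimated directly — relative risk is not valid here. The odds ratio is the appropriate measure.
OR = (a·d)/(b·c) = (2360 × 1083) / (442 × 1257) = 2555880 / 555594 = 4.60027

4.60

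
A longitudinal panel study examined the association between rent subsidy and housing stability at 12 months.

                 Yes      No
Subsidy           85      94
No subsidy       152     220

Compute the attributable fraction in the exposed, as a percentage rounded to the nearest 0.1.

Cells: a = 85, b = 94, c = 152, d = 220.
Risk in exposed = 85/179 = 0.47486; risk in unexposed = 152/372 = 0.40860.
RR = 0.47486/0.40860 = 1.16216
AR% = (RR − 1)/RR × 100 = (1.16216 − 1)/1.16216 × 100 = 13.9532%

14.0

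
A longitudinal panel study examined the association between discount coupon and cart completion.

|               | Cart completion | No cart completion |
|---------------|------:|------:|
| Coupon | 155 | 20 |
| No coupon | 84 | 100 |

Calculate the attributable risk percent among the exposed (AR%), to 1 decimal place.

48.5

Cells: a = 155, b = 20, c = 84, d = 100.
Risk in exposed = 155/175 = 0.88571; risk in unexposed = 84/184 = 0.45652.
RR = 0.88571/0.45652 = 1.94014
AR% = (RR − 1)/RR × 100 = (1.94014 − 1)/1.94014 × 100 = 48.4572%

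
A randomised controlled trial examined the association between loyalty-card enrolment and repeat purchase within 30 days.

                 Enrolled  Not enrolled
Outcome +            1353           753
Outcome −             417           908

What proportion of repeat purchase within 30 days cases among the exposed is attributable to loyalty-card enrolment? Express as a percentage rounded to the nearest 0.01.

Reading the table with exposure as columns: a = 1353 (Enrolled, case), b = 417 (Enrolled, non-case), c = 753 (Not enrolled, case), d = 908.
Risk in exposed = 1353/1770 = 0.76441; risk in unexposed = 753/1661 = 0.45334.
RR = 0.76441/0.45334 = 1.68616
AR% = (RR − 1)/RR × 100 = (1.68616 − 1)/1.68616 × 100 = 40.6937%

40.69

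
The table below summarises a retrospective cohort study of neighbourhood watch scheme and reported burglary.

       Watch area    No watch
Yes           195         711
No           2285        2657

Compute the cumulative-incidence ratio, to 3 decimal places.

Reading the table with exposure as columns: a = 195 (Watch area, case), b = 2285 (Watch area, non-case), c = 711 (No watch, case), d = 2657.
Risk in exposed = 195/2480 = 0.07863; risk in unexposed = 711/3368 = 0.21110.
RR = 0.07863 / 0.21110 = 0.37246
The risk is 63% lower among the exposed than among the unexposed.

0.372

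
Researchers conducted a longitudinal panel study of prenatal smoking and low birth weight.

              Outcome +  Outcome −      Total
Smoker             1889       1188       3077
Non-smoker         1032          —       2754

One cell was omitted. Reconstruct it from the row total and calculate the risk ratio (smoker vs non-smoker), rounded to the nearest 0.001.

The missing cell is in the unexposed row: 2754 − 1032 = 1722.
So a = 1889, b = 1188, c = 1032, d = 1722.
RR = [a/(a+b)] / [c/(c+d)] = (1889/3077) / (1032/2754) = 0.61391/0.37473 = 1.63828

1.638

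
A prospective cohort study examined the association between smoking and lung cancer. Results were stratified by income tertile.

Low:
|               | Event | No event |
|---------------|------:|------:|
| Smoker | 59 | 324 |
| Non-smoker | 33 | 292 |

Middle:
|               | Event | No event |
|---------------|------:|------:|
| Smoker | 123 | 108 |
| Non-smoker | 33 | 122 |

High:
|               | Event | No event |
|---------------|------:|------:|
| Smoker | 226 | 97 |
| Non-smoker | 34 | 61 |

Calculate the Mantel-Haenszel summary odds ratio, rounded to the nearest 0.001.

2.985

OR_MH = Σ(aᵢdᵢ/nᵢ) / Σ(bᵢcᵢ/nᵢ), where nᵢ is the stratum total.
Stratum 1 (Low): n = 708; a·d/n = 59·292/708 = 24.3333; b·c/n = 324·33/708 = 15.1017
Stratum 2 (Middle): n = 386; a·d/n = 123·122/386 = 38.8756; b·c/n = 108·33/386 = 9.2332
Stratum 3 (High): n = 418; a·d/n = 226·61/418 = 32.9809; b·c/n = 97·34/418 = 7.8900
OR_MH = (24.3333 + 38.8756 + 32.9809) / (15.1017 + 9.2332 + 7.8900) = 96.1898 / 32.2248 = 2.98496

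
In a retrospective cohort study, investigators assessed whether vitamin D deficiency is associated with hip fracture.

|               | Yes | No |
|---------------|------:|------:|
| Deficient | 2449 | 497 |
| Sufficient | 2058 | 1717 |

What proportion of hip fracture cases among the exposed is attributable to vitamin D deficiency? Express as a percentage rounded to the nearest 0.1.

34.4

Cells: a = 2449, b = 497, c = 2058, d = 1717.
Risk in exposed = 2449/2946 = 0.83130; risk in unexposed = 2058/3775 = 0.54517.
RR = 0.83130/0.54517 = 1.52485
AR% = (RR − 1)/RR × 100 = (1.52485 − 1)/1.52485 × 100 = 34.4199%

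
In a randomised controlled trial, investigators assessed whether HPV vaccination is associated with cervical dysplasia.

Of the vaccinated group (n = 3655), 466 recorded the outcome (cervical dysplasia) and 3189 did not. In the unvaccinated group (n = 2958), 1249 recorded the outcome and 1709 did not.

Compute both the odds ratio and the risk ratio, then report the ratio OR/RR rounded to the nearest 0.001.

From the description: a = 466, b = 3189, c = 1249, d = 1709.
OR = (466·1709)/(3189·1249) = 796394/3983061 = 0.19995
Risk in exposed = 466/3655 = 0.12750; risk in unexposed = 1249/2958 = 0.42224; RR = 0.30195
OR/RR = 0.19995 / 0.30195 = 0.66218
The outcome is not rare, so the OR lies further from 1 than the RR.

0.662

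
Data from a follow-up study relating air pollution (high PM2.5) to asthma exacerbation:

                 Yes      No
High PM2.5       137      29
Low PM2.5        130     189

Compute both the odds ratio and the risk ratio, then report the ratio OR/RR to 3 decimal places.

3.391

Cells: a = 137, b = 29, c = 130, d = 189.
OR = (137·189)/(29·130) = 25893/3770 = 6.86817
Risk in exposed = 137/166 = 0.82530; risk in unexposed = 130/319 = 0.40752; RR = 2.02516
OR/RR = 6.86817 / 2.02516 = 3.39142
The outcome is not rare, so the OR lies further from 1 than the RR.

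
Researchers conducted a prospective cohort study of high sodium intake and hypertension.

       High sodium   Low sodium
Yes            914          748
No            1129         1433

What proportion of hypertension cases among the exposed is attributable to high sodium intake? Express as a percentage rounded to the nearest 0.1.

23.3

Reading the table with exposure as columns: a = 914 (High sodium, case), b = 1129 (High sodium, non-case), c = 748 (Low sodium, case), d = 1433.
Risk in exposed = 914/2043 = 0.44738; risk in unexposed = 748/2181 = 0.34296.
RR = 0.44738/0.34296 = 1.30446
AR% = (RR − 1)/RR × 100 = (1.30446 − 1)/1.30446 × 100 = 23.3401%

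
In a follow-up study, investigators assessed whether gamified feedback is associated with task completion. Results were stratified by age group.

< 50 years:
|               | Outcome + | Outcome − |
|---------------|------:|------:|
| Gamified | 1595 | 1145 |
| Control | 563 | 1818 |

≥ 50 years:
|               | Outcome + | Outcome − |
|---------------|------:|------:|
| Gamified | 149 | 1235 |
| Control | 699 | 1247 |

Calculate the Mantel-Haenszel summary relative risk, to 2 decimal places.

RR_MH = Σ(aᵢ·n₀ᵢ/nᵢ) / Σ(cᵢ·n₁ᵢ/nᵢ), with n₁ᵢ = aᵢ+bᵢ (exposed), n₀ᵢ = cᵢ+dᵢ (unexposed), nᵢ = n₁ᵢ+n₀ᵢ.
Stratum 1 (< 50 years): n₁ = 2740, n₀ = 2381, n = 5121; a·n₀/n = 1595·2381/5121 = 741.5925; c·n₁/n = 563·2740/5121 = 301.2341
Stratum 2 (≥ 50 years): n₁ = 1384, n₀ = 1946, n = 3330; a·n₀/n = 149·1946/3330 = 87.0733; c·n₁/n = 699·1384/3330 = 290.5153
RR_MH = (741.5925 + 87.0733) / (301.2341 + 290.5153) = 828.6657 / 591.7494 = 1.40037

1.40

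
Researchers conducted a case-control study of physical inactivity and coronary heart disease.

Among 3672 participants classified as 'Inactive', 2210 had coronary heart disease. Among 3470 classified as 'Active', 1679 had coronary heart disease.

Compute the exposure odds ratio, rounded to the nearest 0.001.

1.612

From the description: a = 2210, b = 1462, c = 1679, d = 1791.
OR = (a·d)/(b·c) = (2210 × 1791) / (1462 × 1679) = 3958110 / 2454698 = 1.61246
The odds of coronary heart disease are about 1.61 times as high in the inactive group.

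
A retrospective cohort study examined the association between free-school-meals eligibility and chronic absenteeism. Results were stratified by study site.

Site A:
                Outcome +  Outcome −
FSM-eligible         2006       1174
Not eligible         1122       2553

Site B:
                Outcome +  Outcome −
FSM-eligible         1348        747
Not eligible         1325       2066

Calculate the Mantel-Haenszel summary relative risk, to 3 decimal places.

1.859

RR_MH = Σ(aᵢ·n₀ᵢ/nᵢ) / Σ(cᵢ·n₁ᵢ/nᵢ), with n₁ᵢ = aᵢ+bᵢ (exposed), n₀ᵢ = cᵢ+dᵢ (unexposed), nᵢ = n₁ᵢ+n₀ᵢ.
Stratum 1 (Site A): n₁ = 3180, n₀ = 3675, n = 6855; a·n₀/n = 2006·3675/6855 = 1075.4267; c·n₁/n = 1122·3180/6855 = 520.4902
Stratum 2 (Site B): n₁ = 2095, n₀ = 3391, n = 5486; a·n₀/n = 1348·3391/5486 = 833.2242; c·n₁/n = 1325·2095/5486 = 505.9925
RR_MH = (1075.4267 + 833.2242) / (520.4902 + 505.9925) = 1908.6509 / 1026.4827 = 1.85941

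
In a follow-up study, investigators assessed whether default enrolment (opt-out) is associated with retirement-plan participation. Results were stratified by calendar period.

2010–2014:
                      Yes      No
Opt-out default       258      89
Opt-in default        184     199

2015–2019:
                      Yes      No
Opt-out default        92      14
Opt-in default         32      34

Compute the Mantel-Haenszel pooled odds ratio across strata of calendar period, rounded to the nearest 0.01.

3.54

OR_MH = Σ(aᵢdᵢ/nᵢ) / Σ(bᵢcᵢ/nᵢ), where nᵢ is the stratum total.
Stratum 1 (2010–2014): n = 730; a·d/n = 258·199/730 = 70.3315; b·c/n = 89·184/730 = 22.4329
Stratum 2 (2015–2019): n = 172; a·d/n = 92·34/172 = 18.1860; b·c/n = 14·32/172 = 2.6047
OR_MH = (70.3315 + 18.1860) / (22.4329 + 2.6047) = 88.5176 / 25.0375 = 3.53540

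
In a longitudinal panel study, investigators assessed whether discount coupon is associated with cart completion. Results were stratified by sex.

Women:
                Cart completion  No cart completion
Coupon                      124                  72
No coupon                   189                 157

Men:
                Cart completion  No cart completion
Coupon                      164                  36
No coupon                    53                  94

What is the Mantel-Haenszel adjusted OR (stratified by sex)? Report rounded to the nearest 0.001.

2.625

OR_MH = Σ(aᵢdᵢ/nᵢ) / Σ(bᵢcᵢ/nᵢ), where nᵢ is the stratum total.
Stratum 1 (Women): n = 542; a·d/n = 124·157/542 = 35.9188; b·c/n = 72·189/542 = 25.1070
Stratum 2 (Men): n = 347; a·d/n = 164·94/347 = 44.4265; b·c/n = 36·53/347 = 5.4986
OR_MH = (35.9188 + 44.4265) / (25.1070 + 5.4986) = 80.3453 / 30.6056 = 2.62519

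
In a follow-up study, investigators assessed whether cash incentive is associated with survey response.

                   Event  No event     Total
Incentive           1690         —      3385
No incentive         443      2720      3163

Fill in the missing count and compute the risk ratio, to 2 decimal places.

The missing cell is in the exposed row: 3385 − 1690 = 1695.
So a = 1690, b = 1695, c = 443, d = 2720.
RR = [a/(a+b)] / [c/(c+d)] = (1690/3385) / (443/3163) = 0.49926/0.14006 = 3.56470

3.56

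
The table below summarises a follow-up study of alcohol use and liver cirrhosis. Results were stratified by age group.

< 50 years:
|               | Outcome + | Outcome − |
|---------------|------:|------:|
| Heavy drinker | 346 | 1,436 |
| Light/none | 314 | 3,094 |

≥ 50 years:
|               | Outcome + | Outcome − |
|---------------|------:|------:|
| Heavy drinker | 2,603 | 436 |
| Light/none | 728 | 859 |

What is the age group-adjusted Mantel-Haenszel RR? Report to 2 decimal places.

1.91

RR_MH = Σ(aᵢ·n₀ᵢ/nᵢ) / Σ(cᵢ·n₁ᵢ/nᵢ), with n₁ᵢ = aᵢ+bᵢ (exposed), n₀ᵢ = cᵢ+dᵢ (unexposed), nᵢ = n₁ᵢ+n₀ᵢ.
Stratum 1 (< 50 years): n₁ = 1782, n₀ = 3408, n = 5190; a·n₀/n = 346·3408/5190 = 227.2000; c·n₁/n = 314·1782/5190 = 107.8127
Stratum 2 (≥ 50 years): n₁ = 3039, n₀ = 1587, n = 4626; a·n₀/n = 2603·1587/4626 = 892.9877; c·n₁/n = 728·3039/4626 = 478.2516
RR_MH = (227.2000 + 892.9877) / (107.8127 + 478.2516) = 1120.1877 / 586.0643 = 1.91137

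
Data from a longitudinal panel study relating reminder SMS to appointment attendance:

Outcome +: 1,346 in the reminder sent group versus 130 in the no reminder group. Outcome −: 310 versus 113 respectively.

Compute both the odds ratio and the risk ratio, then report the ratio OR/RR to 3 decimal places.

2.484

From the description: a = 1346, b = 310, c = 130, d = 113.
OR = (1346·113)/(310·130) = 152098/40300 = 3.77414
Risk in exposed = 1346/1656 = 0.81280; risk in unexposed = 130/243 = 0.53498; RR = 1.51931
OR/RR = 3.77414 / 1.51931 = 2.48411
The outcome is not rare, so the OR lies further from 1 than the RR.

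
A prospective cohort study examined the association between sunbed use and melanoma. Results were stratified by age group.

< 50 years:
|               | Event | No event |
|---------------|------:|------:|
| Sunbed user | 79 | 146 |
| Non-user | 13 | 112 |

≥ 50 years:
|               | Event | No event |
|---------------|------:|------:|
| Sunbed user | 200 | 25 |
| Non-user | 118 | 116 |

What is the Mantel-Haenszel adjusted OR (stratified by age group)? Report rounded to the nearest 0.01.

OR_MH = Σ(aᵢdᵢ/nᵢ) / Σ(bᵢcᵢ/nᵢ), where nᵢ is the stratum total.
Stratum 1 (< 50 years): n = 350; a·d/n = 79·112/350 = 25.2800; b·c/n = 146·13/350 = 5.4229
Stratum 2 (≥ 50 years): n = 459; a·d/n = 200·116/459 = 50.5447; b·c/n = 25·118/459 = 6.4270
OR_MH = (25.2800 + 50.5447) / (5.4229 + 6.4270) = 75.8247 / 11.8499 = 6.39877

6.40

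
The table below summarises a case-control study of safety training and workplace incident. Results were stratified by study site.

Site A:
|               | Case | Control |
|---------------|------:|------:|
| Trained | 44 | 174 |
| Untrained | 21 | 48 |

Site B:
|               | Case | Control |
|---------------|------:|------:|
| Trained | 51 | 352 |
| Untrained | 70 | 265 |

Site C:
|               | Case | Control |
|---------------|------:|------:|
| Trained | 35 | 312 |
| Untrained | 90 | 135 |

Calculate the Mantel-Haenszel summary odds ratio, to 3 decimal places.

OR_MH = Σ(aᵢdᵢ/nᵢ) / Σ(bᵢcᵢ/nᵢ), where nᵢ is the stratum total.
Stratum 1 (Site A): n = 287; a·d/n = 44·48/287 = 7.3589; b·c/n = 174·21/287 = 12.7317
Stratum 2 (Site B): n = 738; a·d/n = 51·265/738 = 18.3130; b·c/n = 352·70/738 = 33.3875
Stratum 3 (Site C): n = 572; a·d/n = 35·135/572 = 8.2605; b·c/n = 312·90/572 = 49.0909
OR_MH = (7.3589 + 18.3130 + 8.2605) / (12.7317 + 33.3875 + 49.0909) = 33.9324 / 95.2102 = 0.35639

0.356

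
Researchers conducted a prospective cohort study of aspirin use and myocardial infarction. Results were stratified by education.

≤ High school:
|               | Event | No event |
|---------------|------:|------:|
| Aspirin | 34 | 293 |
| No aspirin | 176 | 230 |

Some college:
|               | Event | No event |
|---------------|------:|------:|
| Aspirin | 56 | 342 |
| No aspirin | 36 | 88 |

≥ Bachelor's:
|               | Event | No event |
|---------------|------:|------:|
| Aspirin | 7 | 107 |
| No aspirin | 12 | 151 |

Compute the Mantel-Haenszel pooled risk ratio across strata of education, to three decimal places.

0.327

RR_MH = Σ(aᵢ·n₀ᵢ/nᵢ) / Σ(cᵢ·n₁ᵢ/nᵢ), with n₁ᵢ = aᵢ+bᵢ (exposed), n₀ᵢ = cᵢ+dᵢ (unexposed), nᵢ = n₁ᵢ+n₀ᵢ.
Stratum 1 (≤ High school): n₁ = 327, n₀ = 406, n = 733; a·n₀/n = 34·406/733 = 18.8322; c·n₁/n = 176·327/733 = 78.5157
Stratum 2 (Some college): n₁ = 398, n₀ = 124, n = 522; a·n₀/n = 56·124/522 = 13.3027; c·n₁/n = 36·398/522 = 27.4483
Stratum 3 (≥ Bachelor's): n₁ = 114, n₀ = 163, n = 277; a·n₀/n = 7·163/277 = 4.1191; c·n₁/n = 12·114/277 = 4.9386
RR_MH = (18.8322 + 13.3027 + 4.1191) / (78.5157 + 27.4483 + 4.9386) = 36.2540 / 110.9026 = 0.32690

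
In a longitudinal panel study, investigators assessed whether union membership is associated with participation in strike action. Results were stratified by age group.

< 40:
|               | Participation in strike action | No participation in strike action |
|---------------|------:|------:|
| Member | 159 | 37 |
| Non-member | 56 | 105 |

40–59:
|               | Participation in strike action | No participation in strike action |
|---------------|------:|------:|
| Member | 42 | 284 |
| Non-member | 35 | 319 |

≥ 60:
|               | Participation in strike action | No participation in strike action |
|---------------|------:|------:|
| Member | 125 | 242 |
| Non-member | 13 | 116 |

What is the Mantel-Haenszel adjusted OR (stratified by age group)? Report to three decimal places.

3.576

OR_MH = Σ(aᵢdᵢ/nᵢ) / Σ(bᵢcᵢ/nᵢ), where nᵢ is the stratum total.
Stratum 1 (< 40): n = 357; a·d/n = 159·105/357 = 46.7647; b·c/n = 37·56/357 = 5.8039
Stratum 2 (40–59): n = 680; a·d/n = 42·319/680 = 19.7029; b·c/n = 284·35/680 = 14.6176
Stratum 3 (≥ 60): n = 496; a·d/n = 125·116/496 = 29.2339; b·c/n = 242·13/496 = 6.3427
OR_MH = (46.7647 + 19.7029 + 29.2339) / (5.8039 + 14.6176 + 6.3427) = 95.7015 / 26.7643 = 3.57571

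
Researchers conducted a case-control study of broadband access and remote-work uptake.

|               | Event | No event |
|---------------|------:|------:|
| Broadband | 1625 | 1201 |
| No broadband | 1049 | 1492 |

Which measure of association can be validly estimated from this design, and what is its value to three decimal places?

Cells: a = 1625, b = 1201, c = 1049, d = 1492.
This is a case-control study: participants were sampled on outcome status, so risks in the source population cannot be estimated directly — relative risk is not valid here. The odds ratio is the appropriate measure.
OR = (a·d)/(b·c) = (1625 × 1492) / (1201 × 1049) = 2424500 / 1259849 = 1.92444

1.924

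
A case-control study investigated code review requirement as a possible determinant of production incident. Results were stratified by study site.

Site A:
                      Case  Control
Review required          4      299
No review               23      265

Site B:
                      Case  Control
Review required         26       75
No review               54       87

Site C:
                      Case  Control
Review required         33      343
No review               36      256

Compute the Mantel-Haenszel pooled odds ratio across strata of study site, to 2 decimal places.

OR_MH = Σ(aᵢdᵢ/nᵢ) / Σ(bᵢcᵢ/nᵢ), where nᵢ is the stratum total.
Stratum 1 (Site A): n = 591; a·d/n = 4·265/591 = 1.7936; b·c/n = 299·23/591 = 11.6362
Stratum 2 (Site B): n = 242; a·d/n = 26·87/242 = 9.3471; b·c/n = 75·54/242 = 16.7355
Stratum 3 (Site C): n = 668; a·d/n = 33·256/668 = 12.6467; b·c/n = 343·36/668 = 18.4850
OR_MH = (1.7936 + 9.3471 + 12.6467) / (11.6362 + 16.7355 + 18.4850) = 23.7874 / 46.8568 = 0.50766

0.51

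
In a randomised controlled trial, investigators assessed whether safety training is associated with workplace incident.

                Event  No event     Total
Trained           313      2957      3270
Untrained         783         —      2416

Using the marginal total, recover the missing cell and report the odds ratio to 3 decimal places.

The missing cell is in the unexposed row: 2416 − 783 = 1633.
So a = 313, b = 2957, c = 783, d = 1633.
OR = (a·d)/(b·c) = (313 × 1633) / (2957 × 783) = 511129 / 2315331 = 0.22076

0.221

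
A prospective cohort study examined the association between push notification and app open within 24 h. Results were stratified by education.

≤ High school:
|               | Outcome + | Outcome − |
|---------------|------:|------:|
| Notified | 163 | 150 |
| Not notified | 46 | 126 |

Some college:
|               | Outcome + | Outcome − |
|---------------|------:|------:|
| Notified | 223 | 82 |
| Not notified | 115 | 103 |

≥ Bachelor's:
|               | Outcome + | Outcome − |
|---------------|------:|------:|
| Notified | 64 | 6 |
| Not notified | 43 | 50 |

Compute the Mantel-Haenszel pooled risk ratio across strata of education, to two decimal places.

RR_MH = Σ(aᵢ·n₀ᵢ/nᵢ) / Σ(cᵢ·n₁ᵢ/nᵢ), with n₁ᵢ = aᵢ+bᵢ (exposed), n₀ᵢ = cᵢ+dᵢ (unexposed), nᵢ = n₁ᵢ+n₀ᵢ.
Stratum 1 (≤ High school): n₁ = 313, n₀ = 172, n = 485; a·n₀/n = 163·172/485 = 57.8062; c·n₁/n = 46·313/485 = 29.6866
Stratum 2 (Some college): n₁ = 305, n₀ = 218, n = 523; a·n₀/n = 223·218/523 = 92.9522; c·n₁/n = 115·305/523 = 67.0650
Stratum 3 (≥ Bachelor's): n₁ = 70, n₀ = 93, n = 163; a·n₀/n = 64·93/163 = 36.5153; c·n₁/n = 43·70/163 = 18.4663
RR_MH = (57.8062 + 92.9522 + 36.5153) / (29.6866 + 67.0650 + 18.4663) = 187.2737 / 115.2179 = 1.62539

1.63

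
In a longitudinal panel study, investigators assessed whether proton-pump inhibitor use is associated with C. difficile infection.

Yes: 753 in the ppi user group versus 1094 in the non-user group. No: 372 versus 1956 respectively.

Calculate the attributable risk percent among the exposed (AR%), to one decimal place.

From the description: a = 753, b = 372, c = 1094, d = 1956.
Risk in exposed = 753/1125 = 0.66933; risk in unexposed = 1094/3050 = 0.35869.
RR = 0.66933/0.35869 = 1.86606
AR% = (RR − 1)/RR × 100 = (1.86606 − 1)/1.86606 × 100 = 46.4111%

46.4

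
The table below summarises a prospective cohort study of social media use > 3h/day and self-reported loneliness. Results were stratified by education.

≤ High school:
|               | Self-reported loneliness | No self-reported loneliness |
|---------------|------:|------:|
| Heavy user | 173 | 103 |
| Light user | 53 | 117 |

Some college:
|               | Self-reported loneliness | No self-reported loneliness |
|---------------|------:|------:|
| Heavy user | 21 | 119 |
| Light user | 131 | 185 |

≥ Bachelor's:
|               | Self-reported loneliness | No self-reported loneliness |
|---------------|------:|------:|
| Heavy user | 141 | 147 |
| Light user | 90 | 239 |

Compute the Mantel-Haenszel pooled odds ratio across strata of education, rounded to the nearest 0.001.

OR_MH = Σ(aᵢdᵢ/nᵢ) / Σ(bᵢcᵢ/nᵢ), where nᵢ is the stratum total.
Stratum 1 (≤ High school): n = 446; a·d/n = 173·117/446 = 45.3834; b·c/n = 103·53/446 = 12.2399
Stratum 2 (Some college): n = 456; a·d/n = 21·185/456 = 8.5197; b·c/n = 119·131/456 = 34.1864
Stratum 3 (≥ Bachelor's): n = 617; a·d/n = 141·239/617 = 54.6175; b·c/n = 147·90/617 = 21.4425
OR_MH = (45.3834 + 8.5197 + 54.6175) / (12.2399 + 34.1864 + 21.4425) = 108.5206 / 67.8688 = 1.59898

1.599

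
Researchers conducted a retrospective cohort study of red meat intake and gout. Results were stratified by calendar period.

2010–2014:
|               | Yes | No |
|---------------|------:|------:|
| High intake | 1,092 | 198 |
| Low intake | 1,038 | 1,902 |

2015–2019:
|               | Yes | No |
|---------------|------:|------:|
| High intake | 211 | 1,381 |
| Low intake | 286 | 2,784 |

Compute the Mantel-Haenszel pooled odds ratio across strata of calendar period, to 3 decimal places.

4.629

OR_MH = Σ(aᵢdᵢ/nᵢ) / Σ(bᵢcᵢ/nᵢ), where nᵢ is the stratum total.
Stratum 1 (2010–2014): n = 4230; a·d/n = 1092·1902/4230 = 491.0128; b·c/n = 198·1038/4230 = 48.5872
Stratum 2 (2015–2019): n = 4662; a·d/n = 211·2784/4662 = 126.0026; b·c/n = 1381·286/4662 = 84.7203
OR_MH = (491.0128 + 126.0026) / (48.5872 + 84.7203) = 617.0153 / 133.3075 = 4.62851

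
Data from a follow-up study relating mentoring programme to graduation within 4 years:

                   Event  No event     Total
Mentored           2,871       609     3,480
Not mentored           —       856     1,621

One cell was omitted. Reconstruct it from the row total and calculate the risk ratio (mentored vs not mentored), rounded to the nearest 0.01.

1.75

The missing cell is in the unexposed row: 1621 − 856 = 765.
So a = 2871, b = 609, c = 765, d = 856.
RR = [a/(a+b)] / [c/(c+d)] = (2871/3480) / (765/1621) = 0.82500/0.47193 = 1.74814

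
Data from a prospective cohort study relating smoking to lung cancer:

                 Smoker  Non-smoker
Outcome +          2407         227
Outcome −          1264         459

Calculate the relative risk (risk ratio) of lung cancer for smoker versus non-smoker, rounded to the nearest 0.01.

1.98

Reading the table with exposure as columns: a = 2407 (Smoker, case), b = 1264 (Smoker, non-case), c = 227 (Non-smoker, case), d = 459.
Risk in exposed = 2407/3671 = 0.65568; risk in unexposed = 227/686 = 0.33090.
RR = 0.65568 / 0.33090 = 1.98148
The risk among the exposed is 1.98 times that among the unexposed.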